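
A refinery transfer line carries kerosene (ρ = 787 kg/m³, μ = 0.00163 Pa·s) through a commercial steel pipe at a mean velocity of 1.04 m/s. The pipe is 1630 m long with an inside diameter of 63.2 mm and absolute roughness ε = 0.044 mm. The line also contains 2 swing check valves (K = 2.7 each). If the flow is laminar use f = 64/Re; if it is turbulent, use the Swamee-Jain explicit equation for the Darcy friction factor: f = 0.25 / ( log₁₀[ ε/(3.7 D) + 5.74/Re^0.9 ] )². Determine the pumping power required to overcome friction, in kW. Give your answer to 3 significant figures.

P ≈ 0.906 kW

Reynolds number Re = ρVD/μ = 787 · 1.04 · 0.0632 / 0.00163 = 3.173e+04.
Re > 4000 → turbulent. Relative roughness ε/D = 4.4e-05/0.0632 = 0.000696. Swamee-Jain: f = 0.25/(log₁₀[0.000696/3.7 + 5.74/3.173e+04^0.9])² = 0.25/(log₁₀[0.000188 + 0.00051])² = 0.25/(-3.156)² = 0.0251.
Total minor-loss coefficient ΣK = 2·2.7 = 5.4.
ΔP = [f·L/D + ΣK]·(ρV²/2) = [0.0251·1630/0.0632 + 5.4]·(787·1.04²/2) = [647.3 + 5.4]·425.6 = 2.778e+05 Pa.
Q = V·A = 1.04·0.003137 = 0.003263 m³/s.
Pumping power P = QΔP = 0.003263·2.778e+05 = 906.3 W = 0.906 kW.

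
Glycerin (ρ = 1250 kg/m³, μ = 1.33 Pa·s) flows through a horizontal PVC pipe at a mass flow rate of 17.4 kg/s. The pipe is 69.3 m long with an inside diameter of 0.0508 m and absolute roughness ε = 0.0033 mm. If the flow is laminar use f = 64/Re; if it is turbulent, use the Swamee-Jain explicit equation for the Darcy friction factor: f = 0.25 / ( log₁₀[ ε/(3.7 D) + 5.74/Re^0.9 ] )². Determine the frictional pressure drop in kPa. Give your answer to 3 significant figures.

A = πD²/4 = π(0.0508)²/4 = 0.002027 m²; mean velocity V = ṁ/(ρA) = 17.4/(1250 · 0.002027) = 6.868 m/s.
Reynolds number Re = ρVD/μ = 1250 · 6.868 · 0.0508 / 1.33 = 327.9.
Re < 2300 → laminar flow, so f = 64/Re = 64/327.9 = 0.1952 (the turbulent correlation is not needed).
Darcy-Weisbach: ΔP = f(L/D)(ρV²/2) = 0.1952·(69.3/0.0508)·(1250·6.868²/2) = 0.1952·1364·2.948e+04 = 7.849e+06 Pa.
ΔP = 7.849e+06 Pa = 7850 kPa.

ΔP ≈ 7850 kPa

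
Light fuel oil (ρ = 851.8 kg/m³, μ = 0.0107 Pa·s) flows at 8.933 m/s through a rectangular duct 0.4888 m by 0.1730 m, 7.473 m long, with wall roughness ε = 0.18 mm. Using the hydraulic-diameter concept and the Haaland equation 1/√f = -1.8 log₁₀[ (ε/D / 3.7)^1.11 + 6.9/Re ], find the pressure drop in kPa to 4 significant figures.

Hydraulic diameter D_h = 4A/P = 4·(0.4888·0.173)/(2·(0.4888+0.173)) = 0.3382/1.324 = 0.2556 m.
Re = ρVD_h/μ = 851.8·8.933·0.2556/0.0107 = 1.817e+05.
ε/D_h = 0.00018/0.2556 = 0.000704; Haaland gives 1/√f = -1.8 log₁₀[7.42e-05+3.8e-05] = 7.11, so f = 0.01978.
ΔP = f(L/D_h)(ρV²/2) = 0.01978·7.473/0.2556·3.399e+04 = 1.966e+04 Pa.
ΔP = 19.66 kPa.

ΔP ≈ 19.66 kPa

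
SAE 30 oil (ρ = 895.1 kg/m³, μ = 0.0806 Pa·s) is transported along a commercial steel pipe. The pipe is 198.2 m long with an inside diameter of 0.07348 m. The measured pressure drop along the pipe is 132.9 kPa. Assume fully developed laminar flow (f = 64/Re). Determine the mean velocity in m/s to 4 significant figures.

V ≈ 1.404 m/s

For laminar flow, f = 64/Re with Re = ρVD/μ, so Darcy-Weisbach reduces to ΔP = 32μLV/D². Solving for V: V = ΔP·D²/(32μL) = 1.329e+05·(0.07348)²/(32·0.0806·198.2) = 1.404 m/s.
Check: Re = ρVD/μ = 895.1·1.404·0.07348/0.0806 = 1145 < 2300, so the laminar assumption holds.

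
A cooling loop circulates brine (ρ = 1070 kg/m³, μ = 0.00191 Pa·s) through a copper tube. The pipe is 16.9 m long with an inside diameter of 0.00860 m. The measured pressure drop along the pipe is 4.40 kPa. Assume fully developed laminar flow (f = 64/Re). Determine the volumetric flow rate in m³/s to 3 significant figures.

Q ≈ 1.83×10^-5 m³/s

For laminar flow, f = 64/Re with Re = ρVD/μ, so Darcy-Weisbach reduces to ΔP = 32μLV/D². Solving for V: V = ΔP·D²/(32μL) = 4400·(0.0086)²/(32·0.00191·16.9) = 0.3151 m/s.
Check: Re = ρVD/μ = 1070·0.3151·0.0086/0.00191 = 1518 < 2300, so the laminar assumption holds.
Q = V·A = 0.3151·(π/4·0.0086²) = 1.83e-05 m³/s = 1.83×10^-5 m³/s.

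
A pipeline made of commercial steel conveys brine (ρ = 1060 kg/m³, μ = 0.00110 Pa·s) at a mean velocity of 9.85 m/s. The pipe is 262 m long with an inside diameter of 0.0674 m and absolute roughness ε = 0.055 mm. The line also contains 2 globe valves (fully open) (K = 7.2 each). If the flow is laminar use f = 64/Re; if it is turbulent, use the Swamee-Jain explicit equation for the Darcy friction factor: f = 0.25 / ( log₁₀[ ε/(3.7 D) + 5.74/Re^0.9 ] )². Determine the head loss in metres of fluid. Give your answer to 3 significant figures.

Reynolds number Re = ρVD/μ = 1060 · 9.85 · 0.0674 / 0.0011 = 6.397e+05.
Re > 4000 → turbulent. Relative roughness ε/D = 5.5e-05/0.0674 = 0.000816. Swamee-Jain: f = 0.25/(log₁₀[0.000816/3.7 + 5.74/6.397e+05^0.9])² = 0.25/(log₁₀[0.000221 + 3.42e-05])² = 0.25/(-3.594)² = 0.01936.
Total minor-loss coefficient ΣK = 2·7.2 = 14.4.
ΔP = [f·L/D + ΣK]·(ρV²/2) = [0.01936·262/0.0674 + 14.4]·(1060·9.85²/2) = [75.24 + 14.4]·5.142e+04 = 4.609e+06 Pa.
Head loss h_f = ΔP/(ρg) = 4.609e+06/(1060·9.81) = 443 m.

h_f ≈ 443 m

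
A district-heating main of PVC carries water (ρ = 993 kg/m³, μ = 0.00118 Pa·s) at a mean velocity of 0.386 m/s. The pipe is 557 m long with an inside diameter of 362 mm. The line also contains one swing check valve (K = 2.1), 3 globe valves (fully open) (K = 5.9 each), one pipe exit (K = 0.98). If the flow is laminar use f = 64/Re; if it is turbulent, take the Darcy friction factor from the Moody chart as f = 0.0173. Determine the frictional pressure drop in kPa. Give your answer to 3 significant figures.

ΔP ≈ 3.51 kPa

Reynolds number Re = ρVD/μ = 993 · 0.386 · 0.362 / 0.00118 = 1.176e+05.
Re > 4000 → turbulent; use the Moody-chart value f = 0.0173.
Total minor-loss coefficient ΣK = 1·2.1 + 3·5.9 + 1·0.98 = 20.8.
ΔP = [f·L/D + ΣK]·(ρV²/2) = [0.0173·557/0.362 + 20.8]·(993·0.386²/2) = [26.62 + 20.8]·73.98 = 3506 Pa.
ΔP = 3506 Pa = 3.51 kPa.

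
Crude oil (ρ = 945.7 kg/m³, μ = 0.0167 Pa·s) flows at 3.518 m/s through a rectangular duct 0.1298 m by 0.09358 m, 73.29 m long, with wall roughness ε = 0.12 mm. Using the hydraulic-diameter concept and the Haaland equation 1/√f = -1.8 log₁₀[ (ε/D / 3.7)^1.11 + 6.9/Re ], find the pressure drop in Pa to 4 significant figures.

Hydraulic diameter D_h = 4A/P = 4·(0.1298·0.09358)/(2·(0.1298+0.09358)) = 0.04859/0.4468 = 0.1088 m.
Re = ρVD_h/μ = 945.7·3.518·0.1088/0.0167 = 2.167e+04.
ε/D_h = 0.00012/0.1088 = 0.0011; Haaland gives 1/√f = -1.8 log₁₀[0.000122+0.000318] = 6.041, so f = 0.0274.
ΔP = f(L/D_h)(ρV²/2) = 0.0274·73.29/0.1088·5852 = 1.081e+05 Pa.

ΔP ≈ 108100 Pa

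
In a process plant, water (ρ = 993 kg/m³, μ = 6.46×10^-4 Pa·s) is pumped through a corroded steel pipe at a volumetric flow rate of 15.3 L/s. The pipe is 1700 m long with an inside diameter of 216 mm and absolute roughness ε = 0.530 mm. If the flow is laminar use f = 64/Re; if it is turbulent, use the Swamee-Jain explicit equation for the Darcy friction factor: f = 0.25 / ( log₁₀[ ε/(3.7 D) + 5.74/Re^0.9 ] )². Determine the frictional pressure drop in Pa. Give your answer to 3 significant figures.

ΔP ≈ 17700 Pa

Q = 15.3 L/s = 15.3/1000 = 0.0153 m³/s.
Cross-sectional area A = πD²/4 = π(0.216)²/4 = 0.03664 m²; mean velocity V = Q/A = 0.0153/0.03664 = 0.4175 m/s.
Reynolds number Re = ρVD/μ = 993 · 0.4175 · 0.216 / 0.000646 = 1.386e+05.
Re > 4000 → turbulent. Relative roughness ε/D = 0.00053/0.216 = 0.00245. Swamee-Jain: f = 0.25/(log₁₀[0.00245/3.7 + 5.74/1.386e+05^0.9])² = 0.25/(log₁₀[0.000663 + 0.000135])² = 0.25/(-3.098)² = 0.02605.
Darcy-Weisbach: ΔP = f(L/D)(ρV²/2) = 0.02605·(1700/0.216)·(993·0.4175²/2) = 0.02605·7870·86.56 = 1.775e+04 Pa.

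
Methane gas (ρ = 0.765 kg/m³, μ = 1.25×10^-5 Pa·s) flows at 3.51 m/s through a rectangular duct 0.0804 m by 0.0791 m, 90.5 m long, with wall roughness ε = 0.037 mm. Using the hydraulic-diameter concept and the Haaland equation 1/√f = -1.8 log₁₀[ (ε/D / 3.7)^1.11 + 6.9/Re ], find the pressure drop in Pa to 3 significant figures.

ΔP ≈ 147 Pa

Hydraulic diameter D_h = 4A/P = 4·(0.0804·0.0791)/(2·(0.0804+0.0791)) = 0.02544/0.319 = 0.07974 m.
Re = ρVD_h/μ = 0.765·3.51·0.07974/1.25e-05 = 1.713e+04.
ε/D_h = 3.7e-05/0.07974 = 0.000464; Haaland gives 1/√f = -1.8 log₁₀[4.67e-05+0.000403] = 6.025, so f = 0.02755.
ΔP = f(L/D_h)(ρV²/2) = 0.02755·90.5/0.07974·4.712 = 147.3 Pa.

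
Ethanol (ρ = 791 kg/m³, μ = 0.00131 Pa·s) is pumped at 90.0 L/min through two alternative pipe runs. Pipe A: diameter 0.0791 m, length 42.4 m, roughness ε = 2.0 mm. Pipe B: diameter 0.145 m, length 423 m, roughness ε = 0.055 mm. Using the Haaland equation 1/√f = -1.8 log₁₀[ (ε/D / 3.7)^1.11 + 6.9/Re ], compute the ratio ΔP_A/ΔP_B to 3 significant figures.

Pipe A: V = Q/A = 0.0015/0.004914 = 0.3052 m/s; Re = 1.458e+04; ε/D = 0.0253; Haaland → f = 0.05568; ΔP_A = f(L/D)(ρV²/2) = 1100 Pa.
Pipe B: V = Q/A = 0.0015/0.01651 = 0.09084 m/s; Re = 7953; ε/D = 0.000379; Haaland → f = 0.03332; ΔP_B = f(L/D)(ρV²/2) = 317.2 Pa.
ΔP_A/ΔP_B = 1100/317.2 = 3.47.

ΔP_A/ΔP_B ≈ 3.47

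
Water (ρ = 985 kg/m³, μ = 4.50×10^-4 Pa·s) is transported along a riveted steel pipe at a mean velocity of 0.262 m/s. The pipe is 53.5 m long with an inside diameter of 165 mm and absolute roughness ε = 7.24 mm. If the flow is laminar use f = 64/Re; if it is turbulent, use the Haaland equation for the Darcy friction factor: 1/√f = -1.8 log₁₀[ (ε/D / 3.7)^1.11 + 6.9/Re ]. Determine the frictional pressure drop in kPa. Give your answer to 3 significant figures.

ΔP ≈ 0.743 kPa

Reynolds number Re = ρVD/μ = 985 · 0.262 · 0.165 / 0.00045 = 9.463e+04.
Re > 4000 → turbulent. Relative roughness ε/D = 0.00724/0.165 = 0.0439. Haaland: 1/√f = -1.8 log₁₀[(0.0439/3.7)^1.11 + 6.9/9.463e+04] = -1.8 log₁₀[0.00728 + 7.29e-05] = 3.84, so f = 0.06781.
Darcy-Weisbach: ΔP = f(L/D)(ρV²/2) = 0.06781·(53.5/0.165)·(985·0.262²/2) = 0.06781·324.2·33.81 = 743.3 Pa.
ΔP = 743.3 Pa = 0.743 kPa.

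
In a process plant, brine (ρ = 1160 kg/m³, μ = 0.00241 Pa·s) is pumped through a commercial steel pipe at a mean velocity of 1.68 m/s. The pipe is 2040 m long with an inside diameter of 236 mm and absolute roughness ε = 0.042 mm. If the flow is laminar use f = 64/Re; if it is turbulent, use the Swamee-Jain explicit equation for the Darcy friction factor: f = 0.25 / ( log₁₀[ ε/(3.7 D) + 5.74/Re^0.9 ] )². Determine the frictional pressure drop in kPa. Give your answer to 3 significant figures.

Reynolds number Re = ρVD/μ = 1160 · 1.68 · 0.236 / 0.00241 = 1.908e+05.
Re > 4000 → turbulent. Relative roughness ε/D = 4.2e-05/0.236 = 0.000178. Swamee-Jain: f = 0.25/(log₁₀[0.000178/3.7 + 5.74/1.908e+05^0.9])² = 0.25/(log₁₀[4.81e-05 + 0.000101])² = 0.25/(-3.825)² = 0.01709.
Darcy-Weisbach: ΔP = f(L/D)(ρV²/2) = 0.01709·(2040/0.236)·(1160·1.68²/2) = 0.01709·8644·1637 = 2.418e+05 Pa.
ΔP = 2.418e+05 Pa = 242 kPa.

ΔP ≈ 242 kPa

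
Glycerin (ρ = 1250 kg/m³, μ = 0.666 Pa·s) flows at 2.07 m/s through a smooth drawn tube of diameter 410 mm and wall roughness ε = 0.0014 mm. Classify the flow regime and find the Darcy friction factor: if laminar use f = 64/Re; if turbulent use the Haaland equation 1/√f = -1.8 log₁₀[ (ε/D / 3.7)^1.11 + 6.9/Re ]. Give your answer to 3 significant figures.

f ≈ 0.0402

Re = ρVD/μ = 1250·2.07·0.41/0.666 = 1593.
Re < 2300 → laminar, so f = 64/Re = 0.04018 (roughness is irrelevant in laminar flow).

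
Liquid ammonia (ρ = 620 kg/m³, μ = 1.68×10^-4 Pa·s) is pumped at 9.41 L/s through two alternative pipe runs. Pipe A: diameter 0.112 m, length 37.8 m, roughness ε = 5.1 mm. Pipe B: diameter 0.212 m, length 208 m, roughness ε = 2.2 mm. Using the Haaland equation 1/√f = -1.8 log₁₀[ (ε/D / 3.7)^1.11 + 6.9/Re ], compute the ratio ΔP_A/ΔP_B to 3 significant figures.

Pipe A: V = Q/A = 0.00941/0.009852 = 0.9551 m/s; Re = 3.948e+05; ε/D = 0.0455; Haaland → f = 0.06874; ΔP_A = f(L/D)(ρV²/2) = 6561 Pa.
Pipe B: V = Q/A = 0.00941/0.0353 = 0.2666 m/s; Re = 2.086e+05; ε/D = 0.0104; Haaland → f = 0.03872; ΔP_B = f(L/D)(ρV²/2) = 837 Pa.
ΔP_A/ΔP_B = 6561/837 = 7.84.

ΔP_A/ΔP_B ≈ 7.84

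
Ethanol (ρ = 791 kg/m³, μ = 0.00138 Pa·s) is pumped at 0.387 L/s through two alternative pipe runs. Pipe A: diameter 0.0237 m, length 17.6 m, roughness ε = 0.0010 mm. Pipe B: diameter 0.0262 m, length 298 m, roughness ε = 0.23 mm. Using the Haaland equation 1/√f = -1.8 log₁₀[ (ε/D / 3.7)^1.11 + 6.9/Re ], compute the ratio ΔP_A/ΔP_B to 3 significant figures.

ΔP_A/ΔP_B ≈ 0.0695

Pipe A: V = Q/A = 0.000387/0.0004412 = 0.8773 m/s; Re = 1.192e+04; ε/D = 4.22e-05; Haaland → f = 0.02949; ΔP_A = f(L/D)(ρV²/2) = 6666 Pa.
Pipe B: V = Q/A = 0.000387/0.0005391 = 0.7178 m/s; Re = 1.078e+04; ε/D = 0.00878; Haaland → f = 0.0414; ΔP_B = f(L/D)(ρV²/2) = 9.596e+04 Pa.
ΔP_A/ΔP_B = 6666/9.596e+04 = 0.0695.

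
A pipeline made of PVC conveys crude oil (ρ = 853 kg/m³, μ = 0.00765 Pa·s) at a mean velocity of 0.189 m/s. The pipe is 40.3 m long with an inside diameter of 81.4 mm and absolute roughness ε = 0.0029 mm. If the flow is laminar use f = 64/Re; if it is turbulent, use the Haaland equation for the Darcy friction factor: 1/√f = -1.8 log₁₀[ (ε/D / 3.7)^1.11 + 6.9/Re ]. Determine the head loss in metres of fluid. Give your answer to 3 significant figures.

h_f ≈ 0.0336 m

Reynolds number Re = ρVD/μ = 853 · 0.189 · 0.0814 / 0.00765 = 1715.
Re < 2300 → laminar flow, so f = 64/Re = 64/1715 = 0.03731 (the turbulent correlation is not needed).
Darcy-Weisbach: ΔP = f(L/D)(ρV²/2) = 0.03731·(40.3/0.0814)·(853·0.189²/2) = 0.03731·495.1·15.24 = 281.4 Pa.
Head loss h_f = ΔP/(ρg) = 281.4/(853·9.81) = 0.0336 m.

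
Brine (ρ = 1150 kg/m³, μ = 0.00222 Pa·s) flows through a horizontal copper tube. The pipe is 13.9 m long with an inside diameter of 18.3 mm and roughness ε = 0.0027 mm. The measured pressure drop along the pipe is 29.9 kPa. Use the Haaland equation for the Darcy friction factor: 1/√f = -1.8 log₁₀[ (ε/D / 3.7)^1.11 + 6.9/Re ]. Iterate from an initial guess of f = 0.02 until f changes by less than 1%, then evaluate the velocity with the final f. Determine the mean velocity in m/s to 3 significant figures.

V ≈ 1.56 m/s

Rearranging Darcy-Weisbach: V = √(2·ΔP·D/(f·L·ρ)). With ε/D = 2.7e-06/0.0183 = 0.000148, iterate starting from f = 0.02:
  f = 0.02 → V = √(2·2.99e+04·0.0183/(0.02·13.9·1150)) = 1.85 m/s; Re = ρVD/μ = 1.754e+04; f → 0.02684
  f = 0.02684 → V = 1.597 m/s; Re = 1.514e+04; f → 0.02785
  f = 0.02785 → V = 1.568 m/s; Re = 1.486e+04; f → 0.02798
Converged (Δf/f < 1%). With the final f = 0.02798: V = √(2·2.99e+04·0.0183/(0.02798·13.9·1150)) = 1.564 m/s.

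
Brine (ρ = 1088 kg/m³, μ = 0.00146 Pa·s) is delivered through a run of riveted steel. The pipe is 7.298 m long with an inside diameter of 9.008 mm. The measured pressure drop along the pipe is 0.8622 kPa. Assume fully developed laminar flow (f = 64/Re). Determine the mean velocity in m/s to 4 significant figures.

V ≈ 0.2052 m/s

For laminar flow, f = 64/Re with Re = ρVD/μ, so Darcy-Weisbach reduces to ΔP = 32μLV/D². Solving for V: V = ΔP·D²/(32μL) = 862.2·(0.009008)²/(32·0.00146·7.298) = 0.2052 m/s.
Check: Re = ρVD/μ = 1088·0.2052·0.009008/0.00146 = 1377 < 2300, so the laminar assumption holds.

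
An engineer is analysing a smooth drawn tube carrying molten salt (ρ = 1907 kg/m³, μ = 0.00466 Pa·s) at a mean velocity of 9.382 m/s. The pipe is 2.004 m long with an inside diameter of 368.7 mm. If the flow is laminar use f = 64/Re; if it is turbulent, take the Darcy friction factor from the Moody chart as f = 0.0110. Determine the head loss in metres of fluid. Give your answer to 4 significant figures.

h_f ≈ 0.2682 m

Reynolds number Re = ρVD/μ = 1907 · 9.382 · 0.3687 / 0.00466 = 1.416e+06.
Re > 4000 → turbulent; use the Moody-chart value f = 0.0110.
Darcy-Weisbach: ΔP = f(L/D)(ρV²/2) = 0.011·(2.004/0.3687)·(1907·9.382²/2) = 0.011·5.435·8.393e+04 = 5018 Pa.
Head loss h_f = ΔP/(ρg) = 5018/(1907·9.81) = 0.2682 m.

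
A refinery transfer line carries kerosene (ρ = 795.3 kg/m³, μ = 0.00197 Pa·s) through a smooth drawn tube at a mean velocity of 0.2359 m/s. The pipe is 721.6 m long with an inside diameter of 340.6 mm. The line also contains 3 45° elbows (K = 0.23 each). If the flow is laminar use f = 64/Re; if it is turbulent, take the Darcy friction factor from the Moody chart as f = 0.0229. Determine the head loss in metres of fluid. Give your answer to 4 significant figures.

Reynolds number Re = ρVD/μ = 795.3 · 0.2359 · 0.3406 / 0.00197 = 3.244e+04.
Re > 4000 → turbulent; use the Moody-chart value f = 0.0229.
Total minor-loss coefficient ΣK = 3·0.23 = 0.69.
ΔP = [f·L/D + ΣK]·(ρV²/2) = [0.0229·721.6/0.3406 + 0.69]·(795.3·0.2359²/2) = [48.52 + 0.69]·22.13 = 1089 Pa.
Head loss h_f = ΔP/(ρg) = 1089/(795.3·9.81) = 0.1396 m.

h_f ≈ 0.1396 m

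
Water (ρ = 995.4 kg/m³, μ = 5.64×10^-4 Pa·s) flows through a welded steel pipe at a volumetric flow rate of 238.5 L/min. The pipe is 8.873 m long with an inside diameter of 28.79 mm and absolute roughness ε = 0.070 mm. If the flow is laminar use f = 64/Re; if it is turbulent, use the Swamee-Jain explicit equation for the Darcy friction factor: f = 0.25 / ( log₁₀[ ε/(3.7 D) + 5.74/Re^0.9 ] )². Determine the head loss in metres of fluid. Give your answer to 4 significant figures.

Q = 238.5 L/min = 238.5/60000 = 0.003975 m³/s.
Cross-sectional area A = πD²/4 = π(0.02879)²/4 = 0.000651 m²; mean velocity V = Q/A = 0.003975/0.000651 = 6.106 m/s.
Reynolds number Re = ρVD/μ = 995.4 · 6.106 · 0.02879 / 0.000564 = 3.103e+05.
Re > 4000 → turbulent. Relative roughness ε/D = 7e-05/0.02879 = 0.00243. Swamee-Jain: f = 0.25/(log₁₀[0.00243/3.7 + 5.74/3.103e+05^0.9])² = 0.25/(log₁₀[0.000657 + 6.55e-05])² = 0.25/(-3.141)² = 0.02534.
Darcy-Weisbach: ΔP = f(L/D)(ρV²/2) = 0.02534·(8.873/0.02879)·(995.4·6.106²/2) = 0.02534·308.2·1.856e+04 = 1.449e+05 Pa.
Head loss h_f = ΔP/(ρg) = 1.449e+05/(995.4·9.81) = 14.84 m.

h_f ≈ 14.84 m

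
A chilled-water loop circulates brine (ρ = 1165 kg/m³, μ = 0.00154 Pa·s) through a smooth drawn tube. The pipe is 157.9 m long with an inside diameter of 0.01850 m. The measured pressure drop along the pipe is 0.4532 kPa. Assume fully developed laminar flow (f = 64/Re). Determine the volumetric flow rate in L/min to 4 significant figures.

Q ≈ 0.3215 L/min

For laminar flow, f = 64/Re with Re = ρVD/μ, so Darcy-Weisbach reduces to ΔP = 32μLV/D². Solving for V: V = ΔP·D²/(32μL) = 453.2·(0.0185)²/(32·0.00154·157.9) = 0.01993 m/s.
Check: Re = ρVD/μ = 1165·0.01993·0.0185/0.00154 = 279 < 2300, so the laminar assumption holds.
Q = V·A = 0.01993·(π/4·0.0185²) = 5.358e-06 m³/s = 0.3215 L/min.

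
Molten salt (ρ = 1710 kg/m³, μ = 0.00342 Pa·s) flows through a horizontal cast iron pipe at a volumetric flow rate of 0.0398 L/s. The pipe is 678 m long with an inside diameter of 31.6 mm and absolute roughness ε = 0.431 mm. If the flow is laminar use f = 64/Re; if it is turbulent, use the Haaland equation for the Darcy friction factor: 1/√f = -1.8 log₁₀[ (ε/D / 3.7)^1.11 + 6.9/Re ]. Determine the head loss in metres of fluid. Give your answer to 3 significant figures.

h_f ≈ 0.225 m

Q = 0.0398 L/s = 0.0398/1000 = 3.98e-05 m³/s.
Cross-sectional area A = πD²/4 = π(0.0316)²/4 = 0.0007843 m²; mean velocity V = Q/A = 3.98e-05/0.0007843 = 0.05075 m/s.
Reynolds number Re = ρVD/μ = 1710 · 0.05075 · 0.0316 / 0.00342 = 801.8.
Re < 2300 → laminar flow, so f = 64/Re = 64/801.8 = 0.07982 (the turbulent correlation is not needed).
Darcy-Weisbach: ΔP = f(L/D)(ρV²/2) = 0.07982·(678/0.0316)·(1710·0.05075²/2) = 0.07982·2.146e+04·2.202 = 3771 Pa.
Head loss h_f = ΔP/(ρg) = 3771/(1710·9.81) = 0.225 m.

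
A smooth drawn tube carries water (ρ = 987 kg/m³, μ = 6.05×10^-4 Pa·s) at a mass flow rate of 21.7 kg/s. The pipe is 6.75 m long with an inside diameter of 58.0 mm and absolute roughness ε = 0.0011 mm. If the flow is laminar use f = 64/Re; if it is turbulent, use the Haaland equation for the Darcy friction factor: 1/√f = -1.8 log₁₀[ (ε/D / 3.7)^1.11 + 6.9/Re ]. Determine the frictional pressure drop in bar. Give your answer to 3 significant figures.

ΔP ≈ 0.492 bar

A = πD²/4 = π(0.058)²/4 = 0.002642 m²; mean velocity V = ṁ/(ρA) = 21.7/(987 · 0.002642) = 8.321 m/s.
Reynolds number Re = ρVD/μ = 987 · 8.321 · 0.058 / 0.000605 = 7.874e+05.
Re > 4000 → turbulent. Relative roughness ε/D = 1.1e-06/0.058 = 1.9e-05. Haaland: 1/√f = -1.8 log₁₀[(1.9e-05/3.7)^1.11 + 6.9/7.874e+05] = -1.8 log₁₀[1.34e-06 + 8.76e-06] = 8.992, so f = 0.01237.
Darcy-Weisbach: ΔP = f(L/D)(ρV²/2) = 0.01237·(6.75/0.058)·(987·8.321²/2) = 0.01237·116.4·3.417e+04 = 4.919e+04 Pa.
ΔP = 4.919e+04 Pa = 0.492 bar.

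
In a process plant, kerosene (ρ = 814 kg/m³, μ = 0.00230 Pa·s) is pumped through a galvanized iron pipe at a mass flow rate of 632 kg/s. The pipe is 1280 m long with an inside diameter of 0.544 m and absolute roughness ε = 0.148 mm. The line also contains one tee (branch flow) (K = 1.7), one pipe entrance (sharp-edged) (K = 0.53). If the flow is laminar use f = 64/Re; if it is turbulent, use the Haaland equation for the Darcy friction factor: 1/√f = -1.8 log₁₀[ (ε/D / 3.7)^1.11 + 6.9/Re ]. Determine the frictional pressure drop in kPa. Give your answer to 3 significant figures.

A = πD²/4 = π(0.544)²/4 = 0.2324 m²; mean velocity V = ṁ/(ρA) = 632/(814 · 0.2324) = 3.34 m/s.
Reynolds number Re = ρVD/μ = 814 · 3.34 · 0.544 / 0.0023 = 6.431e+05.
Re > 4000 → turbulent. Relative roughness ε/D = 0.000148/0.544 = 0.000272. Haaland: 1/√f = -1.8 log₁₀[(0.000272/3.7)^1.11 + 6.9/6.431e+05] = -1.8 log₁₀[2.58e-05 + 1.07e-05] = 7.987, so f = 0.01568.
Total minor-loss coefficient ΣK = 1·1.7 + 1·0.53 = 2.23.
ΔP = [f·L/D + ΣK]·(ρV²/2) = [0.01568·1280/0.544 + 2.23]·(814·3.34²/2) = [36.88 + 2.23]·4542 = 1.776e+05 Pa.
ΔP = 1.776e+05 Pa = 178 kPa.

ΔP ≈ 178 kPa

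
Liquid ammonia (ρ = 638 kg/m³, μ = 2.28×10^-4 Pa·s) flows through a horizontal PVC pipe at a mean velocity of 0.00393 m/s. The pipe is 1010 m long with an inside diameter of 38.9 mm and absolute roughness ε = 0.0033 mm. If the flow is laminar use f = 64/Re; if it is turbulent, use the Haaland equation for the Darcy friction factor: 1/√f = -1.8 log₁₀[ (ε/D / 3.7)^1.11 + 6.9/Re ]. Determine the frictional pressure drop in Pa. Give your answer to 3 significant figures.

Reynolds number Re = ρVD/μ = 638 · 0.00393 · 0.0389 / 0.000228 = 427.8.
Re < 2300 → laminar flow, so f = 64/Re = 64/427.8 = 0.1496 (the turbulent correlation is not needed).
Darcy-Weisbach: ΔP = f(L/D)(ρV²/2) = 0.1496·(1010/0.0389)·(638·0.00393²/2) = 0.1496·2.596e+04·0.004927 = 19.14 Pa.

ΔP ≈ 19.1 Pa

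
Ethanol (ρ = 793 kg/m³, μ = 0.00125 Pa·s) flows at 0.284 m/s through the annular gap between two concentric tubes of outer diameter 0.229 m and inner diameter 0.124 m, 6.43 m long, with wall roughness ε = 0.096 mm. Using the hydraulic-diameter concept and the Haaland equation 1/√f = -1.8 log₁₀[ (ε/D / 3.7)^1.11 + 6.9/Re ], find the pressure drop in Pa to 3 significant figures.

Hydraulic diameter D_h = 4A/P = D_o - D_i = 0.229 - 0.124 = 0.105 m.
Re = ρVD_h/μ = 793·0.284·0.105/0.00125 = 1.892e+04.
ε/D_h = 9.6e-05/0.105 = 0.000914; Haaland gives 1/√f = -1.8 log₁₀[9.91e-05+0.000365] = 6.001, so f = 0.02777.
ΔP = f(L/D_h)(ρV²/2) = 0.02777·6.43/0.105·31.98 = 54.39 Pa.

ΔP ≈ 54.4 Pa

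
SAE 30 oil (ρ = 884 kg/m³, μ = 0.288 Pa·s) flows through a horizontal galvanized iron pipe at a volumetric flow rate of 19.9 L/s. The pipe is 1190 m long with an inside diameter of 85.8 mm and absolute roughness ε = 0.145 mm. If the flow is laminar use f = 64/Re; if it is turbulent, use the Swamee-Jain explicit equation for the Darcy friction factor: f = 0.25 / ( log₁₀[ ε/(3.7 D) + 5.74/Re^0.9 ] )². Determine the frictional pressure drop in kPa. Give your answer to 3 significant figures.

ΔP ≈ 5130 kPa

Q = 19.9 L/s = 19.9/1000 = 0.0199 m³/s.
Cross-sectional area A = πD²/4 = π(0.0858)²/4 = 0.005782 m²; mean velocity V = Q/A = 0.0199/0.005782 = 3.442 m/s.
Reynolds number Re = ρVD/μ = 884 · 3.442 · 0.0858 / 0.288 = 906.4.
Re < 2300 → laminar flow, so f = 64/Re = 64/906.4 = 0.07061 (the turbulent correlation is not needed).
Darcy-Weisbach: ΔP = f(L/D)(ρV²/2) = 0.07061·(1190/0.0858)·(884·3.442²/2) = 0.07061·1.387e+04·5236 = 5.127e+06 Pa.
ΔP = 5.127e+06 Pa = 5130 kPa.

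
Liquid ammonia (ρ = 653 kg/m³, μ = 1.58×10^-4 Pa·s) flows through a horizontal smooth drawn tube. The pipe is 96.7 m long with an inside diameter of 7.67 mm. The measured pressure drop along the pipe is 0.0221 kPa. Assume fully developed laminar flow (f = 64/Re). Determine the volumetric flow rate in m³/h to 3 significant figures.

For laminar flow, f = 64/Re with Re = ρVD/μ, so Darcy-Weisbach reduces to ΔP = 32μLV/D². Solving for V: V = ΔP·D²/(32μL) = 22.1·(0.00767)²/(32·0.000158·96.7) = 0.002659 m/s.
Check: Re = ρVD/μ = 653·0.002659·0.00767/0.000158 = 84.29 < 2300, so the laminar assumption holds.
Q = V·A = 0.002659·(π/4·0.00767²) = 1.229e-07 m³/s = 4.42×10^-4 m³/h.

Q ≈ 4.42×10^-4 m³/h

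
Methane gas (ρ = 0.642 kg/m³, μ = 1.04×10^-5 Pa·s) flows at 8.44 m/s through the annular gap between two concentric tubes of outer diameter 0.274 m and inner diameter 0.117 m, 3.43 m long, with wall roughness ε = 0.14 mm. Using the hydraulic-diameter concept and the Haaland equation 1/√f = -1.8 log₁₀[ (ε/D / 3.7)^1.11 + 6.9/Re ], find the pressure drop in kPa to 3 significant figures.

Hydraulic diameter D_h = 4A/P = D_o - D_i = 0.274 - 0.117 = 0.157 m.
Re = ρVD_h/μ = 0.642·8.44·0.157/1.04e-05 = 8.18e+04.
ε/D_h = 0.00014/0.157 = 0.000892; Haaland gives 1/√f = -1.8 log₁₀[9.64e-05+8.44e-05] = 6.737, so f = 0.02203.
ΔP = f(L/D_h)(ρV²/2) = 0.02203·3.43/0.157·22.87 = 11.01 Pa.
ΔP = 0.0110 kPa.

ΔP ≈ 0.0110 kPa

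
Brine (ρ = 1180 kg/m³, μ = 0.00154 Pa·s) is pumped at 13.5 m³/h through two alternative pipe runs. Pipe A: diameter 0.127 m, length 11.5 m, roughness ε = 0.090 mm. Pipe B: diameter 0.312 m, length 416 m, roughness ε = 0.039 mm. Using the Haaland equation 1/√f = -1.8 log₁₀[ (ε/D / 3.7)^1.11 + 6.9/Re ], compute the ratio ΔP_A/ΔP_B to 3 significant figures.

ΔP_A/ΔP_B ≈ 2.09

Pipe A: V = Q/A = 0.00375/0.01267 = 0.296 m/s; Re = 2.881e+04; ε/D = 0.000709; Haaland → f = 0.02516; ΔP_A = f(L/D)(ρV²/2) = 117.8 Pa.
Pipe B: V = Q/A = 0.00375/0.07645 = 0.04905 m/s; Re = 1.173e+04; ε/D = 0.000125; Haaland → f = 0.02972; ΔP_B = f(L/D)(ρV²/2) = 56.26 Pa.
ΔP_A/ΔP_B = 117.8/56.26 = 2.09.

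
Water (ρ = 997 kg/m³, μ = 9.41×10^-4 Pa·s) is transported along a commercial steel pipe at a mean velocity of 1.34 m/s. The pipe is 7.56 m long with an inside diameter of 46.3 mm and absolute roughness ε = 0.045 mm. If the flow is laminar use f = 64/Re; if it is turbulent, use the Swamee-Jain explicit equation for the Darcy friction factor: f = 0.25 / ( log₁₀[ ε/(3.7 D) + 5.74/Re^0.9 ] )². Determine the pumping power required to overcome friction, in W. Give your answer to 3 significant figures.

P ≈ 7.67 W

Reynolds number Re = ρVD/μ = 997 · 1.34 · 0.0463 / 0.000941 = 6.573e+04.
Re > 4000 → turbulent. Relative roughness ε/D = 4.5e-05/0.0463 = 0.000972. Swamee-Jain: f = 0.25/(log₁₀[0.000972/3.7 + 5.74/6.573e+04^0.9])² = 0.25/(log₁₀[0.000263 + 0.000265])² = 0.25/(-3.278)² = 0.02327.
Darcy-Weisbach: ΔP = f(L/D)(ρV²/2) = 0.02327·(7.56/0.0463)·(997·1.34²/2) = 0.02327·163.3·895.1 = 3401 Pa.
Q = V·A = 1.34·0.001684 = 0.002256 m³/s.
Pumping power P = QΔP = 0.002256·3401 = 7.673 W = 7.67 W.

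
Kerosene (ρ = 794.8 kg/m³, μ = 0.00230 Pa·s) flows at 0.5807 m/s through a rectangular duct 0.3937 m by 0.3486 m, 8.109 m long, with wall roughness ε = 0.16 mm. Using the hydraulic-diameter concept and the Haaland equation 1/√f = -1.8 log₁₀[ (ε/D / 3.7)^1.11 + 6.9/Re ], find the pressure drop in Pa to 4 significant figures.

Hydraulic diameter D_h = 4A/P = 4·(0.3937·0.3486)/(2·(0.3937+0.3486)) = 0.549/1.485 = 0.3698 m.
Re = ρVD_h/μ = 794.8·0.5807·0.3698/0.0023 = 7.42e+04.
ε/D_h = 0.00016/0.3698 = 0.000433; Haaland gives 1/√f = -1.8 log₁₀[4.32e-05+9.3e-05] = 6.959, so f = 0.02065.
ΔP = f(L/D_h)(ρV²/2) = 0.02065·8.109/0.3698·134 = 60.69 Pa.

ΔP ≈ 60.69 Pa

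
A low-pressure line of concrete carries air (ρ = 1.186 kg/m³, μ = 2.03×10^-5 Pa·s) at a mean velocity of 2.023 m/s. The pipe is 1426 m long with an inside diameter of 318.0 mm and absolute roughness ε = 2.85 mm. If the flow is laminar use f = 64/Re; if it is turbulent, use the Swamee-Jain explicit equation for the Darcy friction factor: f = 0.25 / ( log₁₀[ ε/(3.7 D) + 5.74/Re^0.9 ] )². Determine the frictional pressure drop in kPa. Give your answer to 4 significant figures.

Reynolds number Re = ρVD/μ = 1.186 · 2.023 · 0.318 / 2.03e-05 = 3.758e+04.
Re > 4000 → turbulent. Relative roughness ε/D = 0.00285/0.318 = 0.00896. Swamee-Jain: f = 0.25/(log₁₀[0.00896/3.7 + 5.74/3.758e+04^0.9])² = 0.25/(log₁₀[0.00242 + 0.000438])² = 0.25/(-2.544)² = 0.03864.
Darcy-Weisbach: ΔP = f(L/D)(ρV²/2) = 0.03864·(1426/0.318)·(1.186·2.023²/2) = 0.03864·4484·2.427 = 420.5 Pa.
ΔP = 420.5 Pa = 0.4205 kPa.

ΔP ≈ 0.4205 kPa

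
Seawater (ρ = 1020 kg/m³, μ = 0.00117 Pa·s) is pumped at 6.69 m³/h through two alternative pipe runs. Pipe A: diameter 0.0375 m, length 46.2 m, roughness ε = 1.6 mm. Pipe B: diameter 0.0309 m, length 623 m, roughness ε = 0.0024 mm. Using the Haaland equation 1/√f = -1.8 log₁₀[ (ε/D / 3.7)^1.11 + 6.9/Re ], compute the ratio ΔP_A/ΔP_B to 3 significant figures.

Pipe A: V = Q/A = 0.001858/0.001104 = 1.683 m/s; Re = 5.501e+04; ε/D = 0.0427; Haaland → f = 0.06717; ΔP_A = f(L/D)(ρV²/2) = 1.195e+05 Pa.
Pipe B: V = Q/A = 0.001858/0.0007499 = 2.478 m/s; Re = 6.676e+04; ε/D = 7.77e-05; Haaland → f = 0.01969; ΔP_B = f(L/D)(ρV²/2) = 1.243e+06 Pa.
ΔP_A/ΔP_B = 1.195e+05/1.243e+06 = 0.0961.

ΔP_A/ΔP_B ≈ 0.0961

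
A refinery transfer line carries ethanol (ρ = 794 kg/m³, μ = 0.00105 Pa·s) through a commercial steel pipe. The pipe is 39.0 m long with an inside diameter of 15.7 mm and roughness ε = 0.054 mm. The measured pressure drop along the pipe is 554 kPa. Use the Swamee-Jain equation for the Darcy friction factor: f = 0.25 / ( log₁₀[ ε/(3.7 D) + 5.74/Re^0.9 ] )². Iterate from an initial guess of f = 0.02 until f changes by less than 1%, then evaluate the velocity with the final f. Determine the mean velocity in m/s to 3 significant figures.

V ≈ 4.35 m/s

Rearranging Darcy-Weisbach: V = √(2·ΔP·D/(f·L·ρ)). With ε/D = 5.4e-05/0.0157 = 0.00344, iterate starting from f = 0.02:
  f = 0.02 → V = √(2·5.54e+05·0.0157/(0.02·39·794)) = 5.3 m/s; Re = ρVD/μ = 6.292e+04; f → 0.02934
  f = 0.02934 → V = 4.376 m/s; Re = 5.195e+04; f → 0.02971
  f = 0.02971 → V = 4.348 m/s; Re = 5.162e+04; f → 0.02973
Converged (Δf/f < 1%). With the final f = 0.02973: V = √(2·5.54e+05·0.0157/(0.02973·39·794)) = 4.347 m/s.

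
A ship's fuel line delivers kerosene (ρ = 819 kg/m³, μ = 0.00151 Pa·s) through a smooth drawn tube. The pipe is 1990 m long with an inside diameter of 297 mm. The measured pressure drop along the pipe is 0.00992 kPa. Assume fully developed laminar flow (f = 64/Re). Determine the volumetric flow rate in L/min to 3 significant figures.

For laminar flow, f = 64/Re with Re = ρVD/μ, so Darcy-Weisbach reduces to ΔP = 32μLV/D². Solving for V: V = ΔP·D²/(32μL) = 9.92·(0.297)²/(32·0.00151·1990) = 0.0091 m/s.
Check: Re = ρVD/μ = 819·0.0091·0.297/0.00151 = 1466 < 2300, so the laminar assumption holds.
Q = V·A = 0.0091·(π/4·0.297²) = 0.0006304 m³/s = 37.8 L/min.

Q ≈ 37.8 L/min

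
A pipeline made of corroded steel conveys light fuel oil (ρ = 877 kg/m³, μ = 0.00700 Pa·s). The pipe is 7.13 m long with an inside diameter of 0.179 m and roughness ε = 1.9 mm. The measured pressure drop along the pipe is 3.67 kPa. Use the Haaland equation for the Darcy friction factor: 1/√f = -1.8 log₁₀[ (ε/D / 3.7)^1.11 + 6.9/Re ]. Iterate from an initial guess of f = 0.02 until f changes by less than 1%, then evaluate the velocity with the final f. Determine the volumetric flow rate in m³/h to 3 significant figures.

Rearranging Darcy-Weisbach: V = √(2·ΔP·D/(f·L·ρ)). With ε/D = 0.0019/0.179 = 0.0106, iterate starting from f = 0.02:
  f = 0.02 → V = √(2·3670·0.179/(0.02·7.13·877)) = 3.241 m/s; Re = ρVD/μ = 7.269e+04; f → 0.0395
  f = 0.0395 → V = 2.306 m/s; Re = 5.173e+04; f → 0.03979
Converged (Δf/f < 1%). With the final f = 0.03979: V = √(2·3670·0.179/(0.03979·7.13·877)) = 2.298 m/s.
Q = V·A = 2.298·(π/4·0.179²) = 0.05783 m³/s = 208 m³/h.

Q ≈ 208 m³/h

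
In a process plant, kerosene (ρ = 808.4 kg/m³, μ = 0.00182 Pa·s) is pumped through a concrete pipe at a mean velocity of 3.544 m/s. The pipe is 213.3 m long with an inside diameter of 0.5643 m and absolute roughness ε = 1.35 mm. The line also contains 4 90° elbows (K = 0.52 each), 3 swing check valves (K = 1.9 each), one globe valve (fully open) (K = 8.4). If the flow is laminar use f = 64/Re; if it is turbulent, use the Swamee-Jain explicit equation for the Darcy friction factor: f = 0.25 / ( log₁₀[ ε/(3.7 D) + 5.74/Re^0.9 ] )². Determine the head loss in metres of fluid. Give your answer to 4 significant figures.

Reynolds number Re = ρVD/μ = 808.4 · 3.544 · 0.5643 / 0.00182 = 8.883e+05.
Re > 4000 → turbulent. Relative roughness ε/D = 0.00135/0.5643 = 0.00239. Swamee-Jain: f = 0.25/(log₁₀[0.00239/3.7 + 5.74/8.883e+05^0.9])² = 0.25/(log₁₀[0.000647 + 2.54e-05])² = 0.25/(-3.173)² = 0.02484.
Total minor-loss coefficient ΣK = 4·0.52 + 3·1.9 + 1·8.4 = 16.2.
ΔP = [f·L/D + ΣK]·(ρV²/2) = [0.02484·213.3/0.5643 + 16.2]·(808.4·3.544²/2) = [9.388 + 16.2]·5077 = 1.298e+05 Pa.
Head loss h_f = ΔP/(ρg) = 1.298e+05/(808.4·9.81) = 16.37 m.

h_f ≈ 16.37 m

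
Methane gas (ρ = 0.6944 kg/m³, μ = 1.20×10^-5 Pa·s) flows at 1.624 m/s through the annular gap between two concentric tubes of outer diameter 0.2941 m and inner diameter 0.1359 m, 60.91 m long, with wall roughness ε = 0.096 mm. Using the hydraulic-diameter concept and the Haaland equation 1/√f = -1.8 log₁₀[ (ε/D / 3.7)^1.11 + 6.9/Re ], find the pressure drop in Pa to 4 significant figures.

ΔP ≈ 10.13 Pa

Hydraulic diameter D_h = 4A/P = D_o - D_i = 0.2941 - 0.1359 = 0.1582 m.
Re = ρVD_h/μ = 0.6944·1.624·0.1582/1.2e-05 = 1.487e+04.
ε/D_h = 9.6e-05/0.1582 = 0.000607; Haaland gives 1/√f = -1.8 log₁₀[6.29e-05+0.000464] = 5.901, so f = 0.02872.
ΔP = f(L/D_h)(ρV²/2) = 0.02872·60.91/0.1582·0.9157 = 10.13 Pa.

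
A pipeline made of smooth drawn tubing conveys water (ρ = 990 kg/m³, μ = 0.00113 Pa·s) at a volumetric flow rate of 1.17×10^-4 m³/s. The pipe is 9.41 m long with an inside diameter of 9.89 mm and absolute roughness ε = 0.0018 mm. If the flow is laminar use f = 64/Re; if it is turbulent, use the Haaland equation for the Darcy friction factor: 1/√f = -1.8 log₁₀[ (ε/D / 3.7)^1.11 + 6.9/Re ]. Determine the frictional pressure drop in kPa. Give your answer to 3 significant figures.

ΔP ≈ 31.6 kPa

Cross-sectional area A = πD²/4 = π(0.00989)²/4 = 7.682e-05 m²; mean velocity V = Q/A = 0.000117/7.682e-05 = 1.523 m/s.
Reynolds number Re = ρVD/μ = 990 · 1.523 · 0.00989 / 0.00113 = 1.32e+04.
Re > 4000 → turbulent. Relative roughness ε/D = 1.8e-06/0.00989 = 0.000182. Haaland: 1/√f = -1.8 log₁₀[(0.000182/3.7)^1.11 + 6.9/1.32e+04] = -1.8 log₁₀[1.65e-05 + 0.000523] = 5.883, so f = 0.0289.
Darcy-Weisbach: ΔP = f(L/D)(ρV²/2) = 0.0289·(9.41/0.00989)·(990·1.523²/2) = 0.0289·951.5·1148 = 3.157e+04 Pa.
ΔP = 3.157e+04 Pa = 31.6 kPa.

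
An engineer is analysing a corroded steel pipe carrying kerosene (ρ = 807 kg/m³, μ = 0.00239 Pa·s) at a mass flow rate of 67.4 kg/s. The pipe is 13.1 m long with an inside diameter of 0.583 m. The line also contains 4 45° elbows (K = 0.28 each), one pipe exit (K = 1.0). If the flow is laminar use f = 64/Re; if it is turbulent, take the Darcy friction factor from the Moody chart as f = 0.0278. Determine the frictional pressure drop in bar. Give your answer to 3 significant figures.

A = πD²/4 = π(0.583)²/4 = 0.2669 m²; mean velocity V = ṁ/(ρA) = 67.4/(807 · 0.2669) = 0.3129 m/s.
Reynolds number Re = ρVD/μ = 807 · 0.3129 · 0.583 / 0.00239 = 6.159e+04.
Re > 4000 → turbulent; use the Moody-chart value f = 0.0278.
Total minor-loss coefficient ΣK = 4·0.28 + 1·1 = 2.12.
ΔP = [f·L/D + ΣK]·(ρV²/2) = [0.0278·13.1/0.583 + 2.12]·(807·0.3129²/2) = [0.6247 + 2.12]·39.5 = 108.4 Pa.
ΔP = 108.4 Pa = 0.00108 bar.

ΔP ≈ 0.00108 bar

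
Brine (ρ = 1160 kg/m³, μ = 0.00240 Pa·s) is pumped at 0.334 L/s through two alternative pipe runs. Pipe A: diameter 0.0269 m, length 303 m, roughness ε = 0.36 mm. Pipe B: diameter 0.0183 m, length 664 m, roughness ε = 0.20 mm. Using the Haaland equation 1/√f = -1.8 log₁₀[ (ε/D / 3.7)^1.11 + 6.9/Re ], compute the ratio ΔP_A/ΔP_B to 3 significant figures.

ΔP_A/ΔP_B ≈ 0.0728

Pipe A: V = Q/A = 0.000334/0.0005683 = 0.5877 m/s; Re = 7641; ε/D = 0.0134; Haaland → f = 0.04766; ΔP_A = f(L/D)(ρV²/2) = 1.075e+05 Pa.
Pipe B: V = Q/A = 0.000334/0.000263 = 1.27 m/s; Re = 1.123e+04; ε/D = 0.0109; Haaland → f = 0.04351; ΔP_B = f(L/D)(ρV²/2) = 1.477e+06 Pa.
ΔP_A/ΔP_B = 1.075e+05/1.477e+06 = 0.0728.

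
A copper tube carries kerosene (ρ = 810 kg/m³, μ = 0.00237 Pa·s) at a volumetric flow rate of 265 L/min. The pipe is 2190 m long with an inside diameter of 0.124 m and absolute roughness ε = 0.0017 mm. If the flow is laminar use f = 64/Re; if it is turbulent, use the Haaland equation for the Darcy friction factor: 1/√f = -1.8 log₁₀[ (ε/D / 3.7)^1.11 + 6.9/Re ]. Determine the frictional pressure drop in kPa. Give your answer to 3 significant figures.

ΔP ≈ 26.3 kPa

Q = 265 L/min = 265/60000 = 0.004417 m³/s.
Cross-sectional area A = πD²/4 = π(0.124)²/4 = 0.01208 m²; mean velocity V = Q/A = 0.004417/0.01208 = 0.3657 m/s.
Reynolds number Re = ρVD/μ = 810 · 0.3657 · 0.124 / 0.00237 = 1.55e+04.
Re > 4000 → turbulent. Relative roughness ε/D = 1.7e-06/0.124 = 1.37e-05. Haaland: 1/√f = -1.8 log₁₀[(1.37e-05/3.7)^1.11 + 6.9/1.55e+04] = -1.8 log₁₀[9.36e-07 + 0.000445] = 6.031, so f = 0.02749.
Darcy-Weisbach: ΔP = f(L/D)(ρV²/2) = 0.02749·(2190/0.124)·(810·0.3657²/2) = 0.02749·1.766e+04·54.17 = 2.63e+04 Pa.
ΔP = 2.63e+04 Pa = 26.3 kPa.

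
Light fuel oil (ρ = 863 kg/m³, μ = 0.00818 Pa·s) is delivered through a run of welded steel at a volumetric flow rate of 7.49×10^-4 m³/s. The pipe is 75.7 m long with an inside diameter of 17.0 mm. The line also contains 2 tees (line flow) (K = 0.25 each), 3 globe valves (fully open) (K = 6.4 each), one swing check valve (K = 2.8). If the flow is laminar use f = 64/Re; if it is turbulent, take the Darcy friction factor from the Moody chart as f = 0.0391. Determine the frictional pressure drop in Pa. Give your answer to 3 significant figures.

Cross-sectional area A = πD²/4 = π(0.017)²/4 = 0.000227 m²; mean velocity V = Q/A = 0.000749/0.000227 = 3.3 m/s.
Reynolds number Re = ρVD/μ = 863 · 3.3 · 0.017 / 0.00818 = 5918.
Re > 4000 → turbulent; use the Moody-chart value f = 0.0391.
Total minor-loss coefficient ΣK = 2·0.25 + 3·6.4 + 1·2.8 = 22.5.
ΔP = [f·L/D + ΣK]·(ρV²/2) = [0.0391·75.7/0.017 + 22.5]·(863·3.3²/2) = [174.1 + 22.5]·4699 = 9.238e+05 Pa.

ΔP ≈ 924000 Pa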